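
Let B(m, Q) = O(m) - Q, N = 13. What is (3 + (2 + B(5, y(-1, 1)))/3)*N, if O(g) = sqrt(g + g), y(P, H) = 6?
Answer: 65/3 + 13*sqrt(10)/3 ≈ 35.370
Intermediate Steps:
O(g) = sqrt(2)*sqrt(g) (O(g) = sqrt(2*g) = sqrt(2)*sqrt(g))
B(m, Q) = -Q + sqrt(2)*sqrt(m) (B(m, Q) = sqrt(2)*sqrt(m) - Q = -Q + sqrt(2)*sqrt(m))
(3 + (2 + B(5, y(-1, 1)))/3)*N = (3 + (2 + (-1*6 + sqrt(2)*sqrt(5)))/3)*13 = (3 + (2 + (-6 + sqrt(10)))*(1/3))*13 = (3 + (-4 + sqrt(10))*(1/3))*13 = (3 + (-4/3 + sqrt(10)/3))*13 = (5/3 + sqrt(10)/3)*13 = 65/3 + 13*sqrt(10)/3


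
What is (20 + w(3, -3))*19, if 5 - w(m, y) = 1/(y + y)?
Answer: 2869/6 ≈ 478.17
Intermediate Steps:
w(m, y) = 5 - 1/(2*y) (w(m, y) = 5 - 1/(y + y) = 5 - 1/(2*y))
(20 + w(3, -3))*19 = (20 + (5 - ½/(-3)))*19 = (20 + (5 - ½*(-⅓)))*19 = (20 + (5 + ⅙))*19 = (20 + 31/6)*19 = (151/6)*19 = 2869/6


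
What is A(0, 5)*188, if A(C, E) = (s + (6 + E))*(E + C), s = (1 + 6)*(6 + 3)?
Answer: 69560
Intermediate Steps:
s = 63 (s = 7*9 = 63)
A(C, E) = (69 + E)*(C + E) (A(C, E) = (63 + (6 + E))*(E + C) = (69 + E)*(C + E))
A(0, 5)*188 = (5**2 + 69*0 + 69*5 + 0*5)*188 = (25 + 0 + 345 + 0)*188 = 370*188 = 69560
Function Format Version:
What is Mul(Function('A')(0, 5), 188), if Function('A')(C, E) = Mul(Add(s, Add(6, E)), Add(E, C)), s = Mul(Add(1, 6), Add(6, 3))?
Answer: 69560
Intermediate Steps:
s = 63 (s = Mul(7, 9) = 63)
Function('A')(C, E) = Mul(Add(69, E), Add(C, E)) (Function('A')(C, E) = Mul(Add(63, Add(6, E)), Add(E, C)) = Mul(Add(69, E), Add(C, E)))
Mul(Function('A')(0, 5), 188) = Mul(Add(Pow(5, 2), Mul(69, 0), Mul(69, 5), Mul(0, 5)), 188) = Mul(Add(25, 0, 345, 0), 188) = Mul(370, 188) = 69560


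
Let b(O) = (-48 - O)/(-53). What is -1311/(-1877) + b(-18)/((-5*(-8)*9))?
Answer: 835673/1193772 ≈ 0.70003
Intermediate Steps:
b(O) = 48/53 + O/53 (b(O) = (-48 - O)*(-1/53) = 48/53 + O/53)
-1311/(-1877) + b(-18)/((-5*(-8)*9)) = -1311/(-1877) + (48/53 + (1/53)*(-18))/((-5*(-8)*9)) = -1311*(-1/1877) + (48/53 - 18/53)/((40*9)) = 1311/1877 + (30/53)/360 = 1311/1877 + (30/53)*(1/360) = 1311/1877 + 1/636 = 835673/1193772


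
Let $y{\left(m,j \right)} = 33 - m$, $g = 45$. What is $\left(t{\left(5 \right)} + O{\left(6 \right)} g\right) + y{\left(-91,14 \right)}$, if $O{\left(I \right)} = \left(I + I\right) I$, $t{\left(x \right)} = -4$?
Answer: $3360$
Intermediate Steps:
$O{\left(I \right)} = 2 I^{2}$ ($O{\left(I \right)} = 2 I I = 2 I^{2}$)
$\left(t{\left(5 \right)} + O{\left(6 \right)} g\right) + y{\left(-91,14 \right)} = \left(-4 + 2 \cdot 6^{2} \cdot 45\right) + \left(33 - -91\right) = \left(-4 + 2 \cdot 36 \cdot 45\right) + \left(33 + 91\right) = \left(-4 + 72 \cdot 45\right) + 124 = \left(-4 + 3240\right) + 124 = 3236 + 124 = 3360$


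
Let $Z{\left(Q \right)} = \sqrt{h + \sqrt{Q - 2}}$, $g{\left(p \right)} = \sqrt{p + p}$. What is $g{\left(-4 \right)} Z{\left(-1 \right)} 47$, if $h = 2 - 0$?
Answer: $94 i \sqrt{2} \sqrt{2 + i \sqrt{3}} \approx -75.537 + 202.61 i$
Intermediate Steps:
$h = 2$ ($h = 2 + 0 = 2$)
$g{\left(p \right)} = \sqrt{2} \sqrt{p}$ ($g{\left(p \right)} = \sqrt{2 p} = \sqrt{2} \sqrt{p}$)
$Z{\left(Q \right)} = \sqrt{2 + \sqrt{-2 + Q}}$ ($Z{\left(Q \right)} = \sqrt{2 + \sqrt{Q - 2}} = \sqrt{2 + \sqrt{-2 + Q}}$)
$g{\left(-4 \right)} Z{\left(-1 \right)} 47 = \sqrt{2} \sqrt{-4} \sqrt{2 + \sqrt{-2 - 1}} \cdot 47 = \sqrt{2} \cdot 2 i \sqrt{2 + \sqrt{-3}} \cdot 47 = 2 i \sqrt{2} \sqrt{2 + i \sqrt{3}} \cdot 47 = 94 i \sqrt{2} \sqrt{2 + i \sqrt{3}}$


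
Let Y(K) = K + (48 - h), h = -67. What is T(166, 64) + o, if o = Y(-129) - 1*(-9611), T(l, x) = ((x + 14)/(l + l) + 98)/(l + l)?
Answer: 528926171/55112 ≈ 9597.3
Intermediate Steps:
Y(K) = 115 + K (Y(K) = K + (48 - 1*(-67)) = K + (48 + 67) = K + 115 = 115 + K)
T(l, x) = (98 + (14 + x)/(2*l))/(2*l) (T(l, x) = ((14 + x)/((2*l)) + 98)/((2*l)) = ((14 + x)*(1/(2*l)) + 98)*(1/(2*l)) = ((14 + x)/(2*l) + 98)*(1/(2*l)) = (98 + (14 + x)/(2*l))*(1/(2*l)) = (98 + (14 + x)/(2*l))/(2*l))
o = 9597 (o = (115 - 129) - 1*(-9611) = -14 + 9611 = 9597)
T(166, 64) + o = (1/4)*(14 + 64 + 196*166)/166**2 + 9597 = (1/4)*(1/27556)*(14 + 64 + 32536) + 9597 = (1/4)*(1/27556)*32614 + 9597 = 16307/55112 + 9597 = 528926171/55112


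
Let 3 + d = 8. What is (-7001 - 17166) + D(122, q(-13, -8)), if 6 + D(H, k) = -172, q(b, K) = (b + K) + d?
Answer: -24345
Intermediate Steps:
d = 5 (d = -3 + 8 = 5)
q(b, K) = 5 + K + b (q(b, K) = (b + K) + 5 = (K + b) + 5 = 5 + K + b)
D(H, k) = -178 (D(H, k) = -6 - 172 = -178)
(-7001 - 17166) + D(122, q(-13, -8)) = (-7001 - 17166) - 178 = -24167 - 178 = -24345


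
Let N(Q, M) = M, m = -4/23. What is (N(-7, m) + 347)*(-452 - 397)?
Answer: -6772473/23 ≈ -2.9446e+5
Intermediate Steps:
m = -4/23 (m = -4*1/23 = -4/23 ≈ -0.17391)
(N(-7, m) + 347)*(-452 - 397) = (-4/23 + 347)*(-452 - 397) = (7977/23)*(-849) = -6772473/23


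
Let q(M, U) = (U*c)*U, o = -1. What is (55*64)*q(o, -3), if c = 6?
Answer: 190080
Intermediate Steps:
q(M, U) = 6*U**2 (q(M, U) = (U*6)*U = (6*U)*U = 6*U**2)
(55*64)*q(o, -3) = (55*64)*(6*(-3)**2) = 3520*(6*9) = 3520*54 = 190080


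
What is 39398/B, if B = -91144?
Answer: -19699/45572 ≈ -0.43226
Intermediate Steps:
39398/B = 39398/(-91144) = 39398*(-1/91144) = -19699/45572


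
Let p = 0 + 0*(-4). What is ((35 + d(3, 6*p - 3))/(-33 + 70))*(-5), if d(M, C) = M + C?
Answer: -175/37 ≈ -4.7297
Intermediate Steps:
p = 0 (p = 0 + 0 = 0)
d(M, C) = C + M
((35 + d(3, 6*p - 3))/(-33 + 70))*(-5) = ((35 + ((6*0 - 3) + 3))/(-33 + 70))*(-5) = ((35 + ((0 - 3) + 3))/37)*(-5) = ((35 + (-3 + 3))*(1/37))*(-5) = ((35 + 0)*(1/37))*(-5) = (35*(1/37))*(-5) = (35/37)*(-5) = -175/37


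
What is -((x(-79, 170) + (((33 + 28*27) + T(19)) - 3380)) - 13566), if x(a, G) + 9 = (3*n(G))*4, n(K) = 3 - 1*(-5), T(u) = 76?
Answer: 15994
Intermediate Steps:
n(K) = 8 (n(K) = 3 + 5 = 8)
x(a, G) = 87 (x(a, G) = -9 + (3*8)*4 = -9 + 24*4 = -9 + 96 = 87)
-((x(-79, 170) + (((33 + 28*27) + T(19)) - 3380)) - 13566) = -((87 + (((33 + 28*27) + 76) - 3380)) - 13566) = -((87 + (((33 + 756) + 76) - 3380)) - 13566) = -((87 + ((789 + 76) - 3380)) - 13566) = -((87 + (865 - 3380)) - 13566) = -((87 - 2515) - 13566) = -(-2428 - 13566) = -1*(-15994) = 15994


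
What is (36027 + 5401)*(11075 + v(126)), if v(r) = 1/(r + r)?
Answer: 28905361657/63 ≈ 4.5882e+8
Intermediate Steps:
v(r) = 1/(2*r)
(36027 + 5401)*(11075 + v(126)) = (36027 + 5401)*(11075 + (½)/126) = 41428*(11075 + (½)*(1/126)) = 41428*(11075 + 1/252) = 41428*(2790901/252) = 28905361657/63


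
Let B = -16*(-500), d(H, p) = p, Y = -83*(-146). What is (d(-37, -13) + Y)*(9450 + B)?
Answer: 211232250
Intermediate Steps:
Y = 12118
B = 8000
(d(-37, -13) + Y)*(9450 + B) = (-13 + 12118)*(9450 + 8000) = 12105*17450 = 211232250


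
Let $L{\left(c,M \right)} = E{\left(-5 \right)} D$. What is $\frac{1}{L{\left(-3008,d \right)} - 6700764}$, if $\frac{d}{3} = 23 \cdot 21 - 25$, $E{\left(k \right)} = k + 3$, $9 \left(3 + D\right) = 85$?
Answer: $- \frac{9}{60306992} \approx -1.4924 \cdot 10^{-7}$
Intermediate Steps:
$D = \frac{58}{9}$ ($D = -3 + \frac{1}{9} \cdot 85 = -3 + \frac{85}{9} = \frac{58}{9} \approx 6.4444$)
$E{\left(k \right)} = 3 + k$
$d = 1374$ ($d = 3 \left(23 \cdot 21 - 25\right) = 3 \left(483 - 25\right) = 3 \cdot 458 = 1374$)
$L{\left(c,M \right)} = - \frac{116}{9}$ ($L{\left(c,M \right)} = \left(3 - 5\right) \frac{58}{9} = \left(-2\right) \frac{58}{9} = - \frac{116}{9}$)
$\frac{1}{L{\left(-3008,d \right)} - 6700764} = \frac{1}{- \frac{116}{9} - 6700764} = \frac{1}{- \frac{60306992}{9}} = - \frac{9}{60306992}$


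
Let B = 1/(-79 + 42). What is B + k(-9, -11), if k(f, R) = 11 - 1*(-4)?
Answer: 554/37 ≈ 14.973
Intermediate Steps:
k(f, R) = 15 (k(f, R) = 11 + 4 = 15)
B = -1/37 (B = 1/(-37) = -1/37 ≈ -0.027027)
B + k(-9, -11) = -1/37 + 15 = 554/37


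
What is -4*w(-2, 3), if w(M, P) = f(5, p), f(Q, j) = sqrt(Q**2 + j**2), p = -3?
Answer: -4*sqrt(34) ≈ -23.324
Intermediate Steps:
w(M, P) = sqrt(34) (w(M, P) = sqrt(5**2 + (-3)**2) = sqrt(25 + 9) = sqrt(34))
-4*w(-2, 3) = -4*sqrt(34)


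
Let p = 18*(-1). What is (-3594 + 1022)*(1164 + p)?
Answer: -2947512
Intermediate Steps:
p = -18
(-3594 + 1022)*(1164 + p) = (-3594 + 1022)*(1164 - 18) = -2572*1146 = -2947512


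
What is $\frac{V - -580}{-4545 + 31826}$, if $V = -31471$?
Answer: $- \frac{30891}{27281} \approx -1.1323$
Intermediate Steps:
$\frac{V - -580}{-4545 + 31826} = \frac{-31471 - -580}{-4545 + 31826} = \frac{-31471 + 580}{27281} = \left(-30891\right) \frac{1}{27281} = - \frac{30891}{27281}$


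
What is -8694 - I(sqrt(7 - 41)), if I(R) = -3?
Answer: -8691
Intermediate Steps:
-8694 - I(sqrt(7 - 41)) = -8694 - 1*(-3) = -8694 + 3 = -8691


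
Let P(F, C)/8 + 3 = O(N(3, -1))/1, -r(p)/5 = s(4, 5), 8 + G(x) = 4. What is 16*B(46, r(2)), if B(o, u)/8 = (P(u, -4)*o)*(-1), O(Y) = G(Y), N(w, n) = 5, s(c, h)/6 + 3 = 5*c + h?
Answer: 329728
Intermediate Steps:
s(c, h) = -18 + 6*h + 30*c (s(c, h) = -18 + 6*(5*c + h) = -18 + 6*(h + 5*c) = -18 + (6*h + 30*c) = -18 + 6*h + 30*c)
G(x) = -4 (G(x) = -8 + 4 = -4)
O(Y) = -4
r(p) = -660 (r(p) = -5*(-18 + 6*5 + 30*4) = -5*(-18 + 30 + 120) = -5*132 = -660)
P(F, C) = -56 (P(F, C) = -24 + 8*(-4/1) = -24 + 8*(-4*1) = -24 + 8*(-4) = -24 - 32 = -56)
B(o, u) = 448*o (B(o, u) = 8*(-56*o*(-1)) = 8*(56*o) = 448*o)
16*B(46, r(2)) = 16*(448*46) = 16*20608 = 329728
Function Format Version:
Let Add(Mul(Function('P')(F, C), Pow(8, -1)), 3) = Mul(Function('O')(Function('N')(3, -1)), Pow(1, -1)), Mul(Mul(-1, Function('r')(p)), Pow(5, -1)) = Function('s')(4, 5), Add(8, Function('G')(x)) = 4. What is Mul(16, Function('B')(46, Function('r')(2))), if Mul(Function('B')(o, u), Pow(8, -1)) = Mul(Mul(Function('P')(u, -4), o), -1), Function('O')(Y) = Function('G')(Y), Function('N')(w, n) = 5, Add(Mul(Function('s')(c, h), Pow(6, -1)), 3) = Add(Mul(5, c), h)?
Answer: 329728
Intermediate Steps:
Function('s')(c, h) = Add(-18, Mul(6, h), Mul(30, c)) (Function('s')(c, h) = Add(-18, Mul(6, Add(Mul(5, c), h))) = Add(-18, Mul(6, Add(h, Mul(5, c)))) = Add(-18, Add(Mul(6, h), Mul(30, c))) = Add(-18, Mul(6, h), Mul(30, c)))
Function('G')(x) = -4 (Function('G')(x) = Add(-8, 4) = -4)
Function('O')(Y) = -4
Function('r')(p) = -660 (Function('r')(p) = Mul(-5, Add(-18, Mul(6, 5), Mul(30, 4))) = Mul(-5, Add(-18, 30, 120)) = Mul(-5, 132) = -660)
Function('P')(F, C) = -56 (Function('P')(F, C) = Add(-24, Mul(8, Mul(-4, Pow(1, -1)))) = Add(-24, Mul(8, Mul(-4, 1))) = Add(-24, Mul(8, -4)) = Add(-24, -32) = -56)
Function('B')(o, u) = Mul(448, o) (Function('B')(o, u) = Mul(8, Mul(Mul(-56, o), -1)) = Mul(8, Mul(56, o)) = Mul(448, o))
Mul(16, Function('B')(46, Function('r')(2))) = Mul(16, Mul(448, 46)) = Mul(16, 20608) = 329728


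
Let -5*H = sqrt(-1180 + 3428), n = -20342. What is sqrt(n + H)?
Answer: sqrt(-508550 - 10*sqrt(562))/5 ≈ 142.66*I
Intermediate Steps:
H = -2*sqrt(562)/5 (H = -sqrt(-1180 + 3428)/5 = -2*sqrt(562)/5 ≈ -9.4826)
sqrt(n + H) = sqrt(-20342 - 2*sqrt(562)/5)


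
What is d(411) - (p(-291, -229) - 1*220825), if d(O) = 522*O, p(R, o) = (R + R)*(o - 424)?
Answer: 55321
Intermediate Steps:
p(R, o) = 2*R*(-424 + o) (p(R, o) = (2*R)*(-424 + o) = 2*R*(-424 + o))
d(411) - (p(-291, -229) - 1*220825) = 522*411 - (2*(-291)*(-424 - 229) - 1*220825) = 214542 - (2*(-291)*(-653) - 220825) = 214542 - (380046 - 220825) = 214542 - 1*159221 = 214542 - 159221 = 55321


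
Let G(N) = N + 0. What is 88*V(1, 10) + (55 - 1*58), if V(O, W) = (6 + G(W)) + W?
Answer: 2285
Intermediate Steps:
G(N) = N
V(O, W) = 6 + 2*W (V(O, W) = (6 + W) + W = 6 + 2*W)
88*V(1, 10) + (55 - 1*58) = 88*(6 + 2*10) + (55 - 1*58) = 88*(6 + 20) + (55 - 58) = 88*26 - 3 = 2288 - 3 = 2285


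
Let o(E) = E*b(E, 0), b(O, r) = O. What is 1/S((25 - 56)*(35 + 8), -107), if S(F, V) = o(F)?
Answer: 1/1776889 ≈ 5.6278e-7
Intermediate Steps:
o(E) = E² (o(E) = E*E = E²)
S(F, V) = F²
1/S((25 - 56)*(35 + 8), -107) = 1/(((25 - 56)*(35 + 8))²) = 1/((-31*43)²) = 1/((-1333)²) = 1/1776889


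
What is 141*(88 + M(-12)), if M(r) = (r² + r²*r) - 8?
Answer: -212064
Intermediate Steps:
M(r) = -8 + r² + r³ (M(r) = (r² + r³) - 8 = -8 + r² + r³)
141*(88 + M(-12)) = 141*(88 + (-8 + (-12)² + (-12)³)) = 141*(88 + (-8 + 144 - 1728)) = 141*(88 - 1592) = 141*(-1504) = -212064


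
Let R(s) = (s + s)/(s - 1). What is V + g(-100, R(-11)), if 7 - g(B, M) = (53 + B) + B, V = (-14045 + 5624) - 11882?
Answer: -20149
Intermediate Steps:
V = -20303 (V = -8421 - 11882 = -20303)
R(s) = 2*s/(-1 + s) (R(s) = (2*s)/(-1 + s) = 2*s/(-1 + s))
g(B, M) = -46 - 2*B (g(B, M) = 7 - ((53 + B) + B) = 7 - (53 + 2*B) = 7 + (-53 - 2*B) = -46 - 2*B)
V + g(-100, R(-11)) = -20303 + (-46 - 2*(-100)) = -20303 + (-46 + 200) = -20303 + 154 = -20149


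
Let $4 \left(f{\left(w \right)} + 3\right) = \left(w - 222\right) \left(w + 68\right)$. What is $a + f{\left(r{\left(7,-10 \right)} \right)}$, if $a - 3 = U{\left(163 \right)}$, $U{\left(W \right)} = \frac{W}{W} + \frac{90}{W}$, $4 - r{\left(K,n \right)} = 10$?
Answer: $- \frac{575789}{163} \approx -3532.4$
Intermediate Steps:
$r{\left(K,n \right)} = -6$ ($r{\left(K,n \right)} = 4 - 10 = -6$)
$f{\left(w \right)} = -3 + \frac{\left(-222 + w\right) \left(68 + w\right)}{4}$ ($f{\left(w \right)} = -3 + \frac{\left(w - 222\right) \left(w + 68\right)}{4} = -3 + \frac{\left(-222 + w\right) \left(68 + w\right)}{4}$)
$U{\left(W \right)} = 1 + \frac{90}{W}$
$a = \frac{742}{163}$ ($a = 3 + \frac{90 + 163}{163} = 3 + \frac{1}{163} \cdot 253 = 3 + \frac{253}{163} = \frac{742}{163} \approx 4.5521$)
$a + f{\left(r{\left(7,-10 \right)} \right)} = \frac{742}{163} - \left(3546 - 9\right) = \frac{742}{163} + \left(-3777 + 231 + \frac{1}{4} \cdot 36\right) = \frac{742}{163} + \left(-3777 + 231 + 9\right) = \frac{742}{163} - 3537 = - \frac{575789}{163}$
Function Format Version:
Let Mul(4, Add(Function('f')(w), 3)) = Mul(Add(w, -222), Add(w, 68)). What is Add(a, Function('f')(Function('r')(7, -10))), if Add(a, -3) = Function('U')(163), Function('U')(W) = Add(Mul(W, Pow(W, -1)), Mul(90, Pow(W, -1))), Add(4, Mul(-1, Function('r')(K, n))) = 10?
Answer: Rational(-575789, 163) ≈ -3532.4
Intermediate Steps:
Function('r')(K, n) = -6 (Function('r')(K, n) = Add(4, Mul(-1, 10)) = Add(4, -10) = -6)
Function('f')(w) = Add(-3, Mul(Rational(1, 4), Add(-222, w), Add(68, w))) (Function('f')(w) = Add(-3, Mul(Rational(1, 4), Mul(Add(w, -222), Add(w, 68)))) = Add(-3, Mul(Rational(1, 4), Mul(Add(-222, w), Add(68, w)))) = Add(-3, Mul(Rational(1, 4), Add(-222, w), Add(68, w))))
Function('U')(W) = Add(1, Mul(90, Pow(W, -1)))
a = Rational(742, 163) (a = Add(3, Mul(Pow(163, -1), Add(90, 163))) = Add(3, Mul(Rational(1, 163), 253)) = Add(3, Rational(253, 163)) = Rational(742, 163) ≈ 4.5521)
Add(a, Function('f')(Function('r')(7, -10))) = Add(Rational(742, 163), Add(-3777, Mul(Rational(-77, 2), -6), Mul(Rational(1, 4), Pow(-6, 2)))) = Add(Rational(742, 163), Add(-3777, 231, Mul(Rational(1, 4), 36))) = Add(Rational(742, 163), Add(-3777, 231, 9)) = Add(Rational(742, 163), -3537) = Rational(-575789, 163)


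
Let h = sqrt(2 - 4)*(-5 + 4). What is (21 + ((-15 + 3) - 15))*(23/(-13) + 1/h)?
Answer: 138/13 - 3*I*sqrt(2) ≈ 10.615 - 4.2426*I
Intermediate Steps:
h = -I*sqrt(2) (h = sqrt(-2)*(-1) = (I*sqrt(2))*(-1) = -I*sqrt(2) ≈ -1.4142*I)
(21 + ((-15 + 3) - 15))*(23/(-13) + 1/h) = (21 + ((-15 + 3) - 15))*(23/(-13) + 1/(-I*sqrt(2))) = (21 + (-12 - 15))*(23*(-1/13) + 1*(I*sqrt(2)/2)) = (21 - 27)*(-23/13 + I*sqrt(2)/2) = -6*(-23/13 + I*sqrt(2)/2) = 138/13 - 3*I*sqrt(2)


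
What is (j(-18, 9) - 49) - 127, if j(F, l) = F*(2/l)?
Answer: -180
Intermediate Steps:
j(F, l) = 2*F/l
(j(-18, 9) - 49) - 127 = (2*(-18)/9 - 49) - 127 = (2*(-18)*(⅑) - 49) - 127 = (-4 - 49) - 127 = -53 - 127 = -180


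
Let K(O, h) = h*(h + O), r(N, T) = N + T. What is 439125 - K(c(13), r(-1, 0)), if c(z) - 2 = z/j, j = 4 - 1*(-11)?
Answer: 6586903/15 ≈ 4.3913e+5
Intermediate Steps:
j = 15 (j = 4 + 11 = 15)
c(z) = 2 + z/15
K(O, h) = h*(O + h)
439125 - K(c(13), r(-1, 0)) = 439125 - (-1 + 0)*((2 + (1/15)*13) + (-1 + 0)) = 439125 - (-1)*((2 + 13/15) - 1) = 439125 - (-1)*(43/15 - 1) = 439125 - (-1)*28/15 = 439125 - 1*(-28/15) = 439125 + 28/15 = 6586903/15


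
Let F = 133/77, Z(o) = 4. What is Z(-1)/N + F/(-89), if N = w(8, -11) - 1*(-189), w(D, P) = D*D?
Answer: -81/22517 ≈ -0.0035973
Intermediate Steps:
F = 19/11 (F = 133*(1/77) = 19/11 ≈ 1.7273)
w(D, P) = D²
N = 253 (N = 8² - 1*(-189) = 64 + 189 = 253)
Z(-1)/N + F/(-89) = 4/253 + (19/11)/(-89) = 4*(1/253) + (19/11)*(-1/89) = 4/253 - 19/979 = -81/22517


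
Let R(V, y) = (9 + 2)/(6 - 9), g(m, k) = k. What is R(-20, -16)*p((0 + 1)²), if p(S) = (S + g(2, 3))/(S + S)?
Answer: -22/3 ≈ -7.3333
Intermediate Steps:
R(V, y) = -11/3 (R(V, y) = 11/(-3) = 11*(-⅓) = -11/3)
p(S) = (3 + S)/(2*S) (p(S) = (S + 3)/(S + S) = (3 + S)/((2*S)) = (3 + S)*(1/(2*S)) = (3 + S)/(2*S))
R(-20, -16)*p((0 + 1)²) = -11*(3 + (0 + 1)²)/(6*((0 + 1)²)) = -11*(3 + 1²)/(6*(1²)) = -11*(3 + 1)/(6*1) = -11*4/6 = -11/3*2 = -22/3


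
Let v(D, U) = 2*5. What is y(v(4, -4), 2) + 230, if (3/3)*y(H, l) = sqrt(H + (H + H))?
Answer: 230 + sqrt(30) ≈ 235.48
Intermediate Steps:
v(D, U) = 10
y(H, l) = sqrt(3)*sqrt(H) (y(H, l) = sqrt(H + (H + H)) = sqrt(H + 2*H) = sqrt(3*H) = sqrt(3)*sqrt(H))
y(v(4, -4), 2) + 230 = sqrt(3)*sqrt(10) + 230 = sqrt(30) + 230 = 230 + sqrt(30)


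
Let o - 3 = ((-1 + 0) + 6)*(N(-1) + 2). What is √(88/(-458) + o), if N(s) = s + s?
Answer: √147247/229 ≈ 1.6757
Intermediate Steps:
N(s) = 2*s
o = 3 (o = 3 + ((-1 + 0) + 6)*(2*(-1) + 2) = 3 + (-1 + 6)*(-2 + 2) = 3 + 5*0 = 3 + 0 = 3)
√(88/(-458) + o) = √(88/(-458) + 3) = √(88*(-1/458) + 3) = √(-44/229 + 3) = √(643/229) = √147247/229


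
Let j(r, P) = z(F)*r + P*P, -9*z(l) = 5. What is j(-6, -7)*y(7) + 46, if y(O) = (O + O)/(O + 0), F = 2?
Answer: 452/3 ≈ 150.67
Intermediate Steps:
z(l) = -5/9 (z(l) = -1/9*5 = -5/9)
j(r, P) = P**2 - 5*r/9 (j(r, P) = -5*r/9 + P*P = -5*r/9 + P**2 = P**2 - 5*r/9)
y(O) = 2 (y(O) = (2*O)/O = 2)
j(-6, -7)*y(7) + 46 = ((-7)**2 - 5/9*(-6))*2 + 46 = (49 + 10/3)*2 + 46 = (157/3)*2 + 46 = 314/3 + 46 = 452/3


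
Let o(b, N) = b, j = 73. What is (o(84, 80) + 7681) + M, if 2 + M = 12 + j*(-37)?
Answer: 5074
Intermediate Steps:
M = -2691 (M = -2 + (12 + 73*(-37)) = -2 + (12 - 2701) = -2 - 2689 = -2691)
(o(84, 80) + 7681) + M = (84 + 7681) - 2691 = 7765 - 2691 = 5074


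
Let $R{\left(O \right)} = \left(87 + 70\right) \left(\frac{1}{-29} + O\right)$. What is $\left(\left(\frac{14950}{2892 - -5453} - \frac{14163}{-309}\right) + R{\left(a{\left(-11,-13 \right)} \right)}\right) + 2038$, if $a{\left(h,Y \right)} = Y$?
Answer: $\frac{195486943}{4985303} \approx 39.213$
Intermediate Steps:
$R{\left(O \right)} = - \frac{157}{29} + 157 O$ ($R{\left(O \right)} = 157 \left(- \frac{1}{29} + O\right) = - \frac{157}{29} + 157 O$)
$\left(\left(\frac{14950}{2892 - -5453} - \frac{14163}{-309}\right) + R{\left(a{\left(-11,-13 \right)} \right)}\right) + 2038 = \left(\left(\frac{14950}{2892 - -5453} - \frac{14163}{-309}\right) + \left(- \frac{157}{29} + 157 \left(-13\right)\right)\right) + 2038 = \left(\left(\frac{14950}{2892 + 5453} - - \frac{4721}{103}\right) - \frac{59346}{29}\right) + 2038 = \left(\left(\frac{14950}{8345} + \frac{4721}{103}\right) - \frac{59346}{29}\right) + 2038 = \left(\left(14950 \cdot \frac{1}{8345} + \frac{4721}{103}\right) - \frac{59346}{29}\right) + 2038 = \left(\left(\frac{2990}{1669} + \frac{4721}{103}\right) - \frac{59346}{29}\right) + 2038 = \left(\frac{8187319}{171907} - \frac{59346}{29}\right) + 2038 = - \frac{9964560571}{4985303} + 2038 = \frac{195486943}{4985303}$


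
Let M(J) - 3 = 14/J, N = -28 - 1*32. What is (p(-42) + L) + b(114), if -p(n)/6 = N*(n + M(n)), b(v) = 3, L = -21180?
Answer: -35337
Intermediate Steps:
N = -60 (N = -28 - 32 = -60)
M(J) = 3 + 14/J
p(n) = 1080 + 360*n + 5040/n (p(n) = -(-360)*(n + (3 + 14/n)) = -(-360)*(3 + n + 14/n) = -6*(-180 - 840/n - 60*n) = 1080 + 360*n + 5040/n)
(p(-42) + L) + b(114) = ((1080 + 360*(-42) + 5040/(-42)) - 21180) + 3 = ((1080 - 15120 + 5040*(-1/42)) - 21180) + 3 = ((1080 - 15120 - 120) - 21180) + 3 = (-14160 - 21180) + 3 = -35340 + 3 = -35337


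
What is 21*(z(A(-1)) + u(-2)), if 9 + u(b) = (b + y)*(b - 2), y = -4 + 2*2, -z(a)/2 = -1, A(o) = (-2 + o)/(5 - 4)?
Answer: 21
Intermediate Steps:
A(o) = -2 + o (A(o) = (-2 + o)/1 = (-2 + o)*1 = -2 + o)
z(a) = 2 (z(a) = -2*(-1) = 2)
y = 0 (y = -4 + 4 = 0)
u(b) = -9 + b*(-2 + b) (u(b) = -9 + (b + 0)*(b - 2) = -9 + b*(-2 + b))
21*(z(A(-1)) + u(-2)) = 21*(2 + (-9 + (-2)² - 2*(-2))) = 21*(2 + (-9 + 4 + 4)) = 21*(2 - 1) = 21*1 = 21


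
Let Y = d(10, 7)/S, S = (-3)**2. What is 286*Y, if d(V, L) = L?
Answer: 2002/9 ≈ 222.44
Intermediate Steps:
S = 9
Y = 7/9 ≈ 0.77778
286*Y = 286*(7/9) = 2002/9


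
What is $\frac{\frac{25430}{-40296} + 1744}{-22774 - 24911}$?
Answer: $- \frac{35125397}{960757380} \approx -0.03656$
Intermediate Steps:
$\frac{\frac{25430}{-40296} + 1744}{-22774 - 24911} = \frac{25430 \left(- \frac{1}{40296}\right) + 1744}{-47685} = \left(- \frac{12715}{20148} + 1744\right) \left(- \frac{1}{47685}\right) = \frac{35125397}{20148} \left(- \frac{1}{47685}\right) = - \frac{35125397}{960757380}$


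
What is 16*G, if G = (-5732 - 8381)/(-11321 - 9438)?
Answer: 225808/20759 ≈ 10.878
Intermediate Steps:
G = 14113/20759 (G = -14113/(-20759) = -14113*(-1/20759) = 14113/20759 ≈ 0.67985)
16*G = 16*(14113/20759) = 225808/20759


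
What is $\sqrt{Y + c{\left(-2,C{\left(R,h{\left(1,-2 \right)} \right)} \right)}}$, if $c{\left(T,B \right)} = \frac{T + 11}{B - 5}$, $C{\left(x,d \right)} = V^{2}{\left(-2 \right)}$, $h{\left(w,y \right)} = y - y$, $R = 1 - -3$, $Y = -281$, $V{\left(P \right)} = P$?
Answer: $i \sqrt{290} \approx 17.029 i$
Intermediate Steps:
$R = 4$ ($R = 1 + 3 = 4$)
$h{\left(w,y \right)} = 0$
$C{\left(x,d \right)} = 4$ ($C{\left(x,d \right)} = \left(-2\right)^{2} = 4$)
$c{\left(T,B \right)} = \frac{11 + T}{-5 + B}$
$\sqrt{Y + c{\left(-2,C{\left(R,h{\left(1,-2 \right)} \right)} \right)}} = \sqrt{-281 + \frac{11 - 2}{-5 + 4}} = \sqrt{-281 + \frac{1}{-1} \cdot 9} = \sqrt{-281 - 9} = \sqrt{-290} = i \sqrt{290}$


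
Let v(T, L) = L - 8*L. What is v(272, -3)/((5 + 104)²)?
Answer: 21/11881 ≈ 0.0017675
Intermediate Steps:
v(T, L) = -7*L
v(272, -3)/((5 + 104)²) = (-7*(-3))/((5 + 104)²) = 21/(109²) = 21/11881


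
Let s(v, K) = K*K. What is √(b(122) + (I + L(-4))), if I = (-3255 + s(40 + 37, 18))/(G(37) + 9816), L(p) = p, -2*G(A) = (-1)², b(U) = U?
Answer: 2*√11339827519/19631 ≈ 10.849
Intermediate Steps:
G(A) = -½ (G(A) = -½*(-1)² = -½*1 = -½)
s(v, K) = K²
I = -5862/19631 (I = (-3255 + 18²)/(-½ + 9816) = (-3255 + 324)/(19631/2) = -2931*2/19631 = -5862/19631 ≈ -0.29861)
√(b(122) + (I + L(-4))) = √(122 + (-5862/19631 - 4)) = √(122 - 84386/19631) = √(2310596/19631) = 2*√11339827519/19631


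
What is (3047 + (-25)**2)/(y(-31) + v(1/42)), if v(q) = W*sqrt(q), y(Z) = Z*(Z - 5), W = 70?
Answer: 6146928/1868009 - 9180*sqrt(42)/1868009 ≈ 3.2588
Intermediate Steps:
y(Z) = Z*(-5 + Z)
v(q) = 70*sqrt(q)
(3047 + (-25)**2)/(y(-31) + v(1/42)) = (3047 + (-25)**2)/(-31*(-5 - 31) + 70*sqrt(1/42)) = (3047 + 625)/(-31*(-36) + 70*sqrt(1/42)) = 3672/(1116 + 70*(sqrt(42)/42)) = 3672/(1116 + 5*sqrt(42)/3)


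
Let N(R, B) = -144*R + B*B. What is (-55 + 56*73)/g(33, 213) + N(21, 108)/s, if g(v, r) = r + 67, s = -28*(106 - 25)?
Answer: 8899/840 ≈ 10.594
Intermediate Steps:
s = -2268 (s = -28*81 = -2268)
N(R, B) = B**2 - 144*R (N(R, B) = -144*R + B**2 = B**2 - 144*R)
g(v, r) = 67 + r
(-55 + 56*73)/g(33, 213) + N(21, 108)/s = (-55 + 56*73)/(67 + 213) + (108**2 - 144*21)/(-2268) = (-55 + 4088)/280 + (11664 - 3024)*(-1/2268) = 4033*(1/280) + 8640*(-1/2268) = 4033/280 - 80/21 = 8899/840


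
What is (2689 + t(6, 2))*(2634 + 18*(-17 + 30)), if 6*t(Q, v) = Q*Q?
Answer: 7729260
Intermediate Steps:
t(Q, v) = Q²/6 (t(Q, v) = (Q*Q)/6 = Q²/6)
(2689 + t(6, 2))*(2634 + 18*(-17 + 30)) = (2689 + (⅙)*6²)*(2634 + 18*(-17 + 30)) = (2689 + (⅙)*36)*(2634 + 18*13) = (2689 + 6)*(2634 + 234) = 2695*2868 = 7729260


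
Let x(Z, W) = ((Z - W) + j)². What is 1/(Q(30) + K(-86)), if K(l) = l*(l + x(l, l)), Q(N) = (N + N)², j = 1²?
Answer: 1/10910 ≈ 9.1659e-5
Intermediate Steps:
j = 1
Q(N) = 4*N² (Q(N) = (2*N)² = 4*N²)
x(Z, W) = (1 + Z - W)² (x(Z, W) = ((Z - W) + 1)² = (1 + Z - W)²)
K(l) = l*(1 + l) (K(l) = l*(l + (1 + l - l)²) = l*(l + 1²) = l*(l + 1) = l*(1 + l))
1/(Q(30) + K(-86)) = 1/(4*30² - 86*(1 - 86)) = 1/(4*900 - 86*(-85)) = 1/(3600 + 7310) = 1/10910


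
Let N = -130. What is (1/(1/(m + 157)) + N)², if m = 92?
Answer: 14161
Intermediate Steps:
(1/(1/(m + 157)) + N)² = (1/(1/(92 + 157)) - 130)² = (1/(1/249) - 130)² = (249 - 130)² = 119² = 14161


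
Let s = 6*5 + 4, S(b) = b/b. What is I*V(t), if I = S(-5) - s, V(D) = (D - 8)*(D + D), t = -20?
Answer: -36960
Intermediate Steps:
S(b) = 1
V(D) = 2*D*(-8 + D) (V(D) = (-8 + D)*(2*D) = 2*D*(-8 + D))
s = 34 (s = 30 + 4 = 34)
I = -33 (I = 1 - 1*34 = 1 - 34 = -33)
I*V(t) = -66*(-20)*(-8 - 20) = -66*(-20)*(-28) = -33*1120 = -36960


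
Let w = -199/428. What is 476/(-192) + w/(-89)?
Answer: -1130849/457104 ≈ -2.4739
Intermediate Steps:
w = -199/428 (w = -199*1/428 = -199/428 ≈ -0.46495)
476/(-192) + w/(-89) = 476/(-192) - 199/428/(-89) = 476*(-1/192) - 199/428*(-1/89) = -119/48 + 199/38092 = -1130849/457104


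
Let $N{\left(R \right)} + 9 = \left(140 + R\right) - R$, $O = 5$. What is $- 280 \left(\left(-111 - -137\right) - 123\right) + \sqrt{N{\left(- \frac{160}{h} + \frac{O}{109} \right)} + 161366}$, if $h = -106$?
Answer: $27160 + \sqrt{161497} \approx 27562.0$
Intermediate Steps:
$N{\left(R \right)} = 131$ ($N{\left(R \right)} = -9 + \left(\left(140 + R\right) - R\right) = -9 + 140 = 131$)
$- 280 \left(\left(-111 - -137\right) - 123\right) + \sqrt{N{\left(- \frac{160}{h} + \frac{O}{109} \right)} + 161366} = - 280 \left(\left(-111 - -137\right) - 123\right) + \sqrt{131 + 161366} = - 280 \left(\left(-111 + 137\right) - 123\right) + \sqrt{161497} = - 280 \left(26 - 123\right) + \sqrt{161497} = \left(-280\right) \left(-97\right) + \sqrt{161497} = 27160 + \sqrt{161497}$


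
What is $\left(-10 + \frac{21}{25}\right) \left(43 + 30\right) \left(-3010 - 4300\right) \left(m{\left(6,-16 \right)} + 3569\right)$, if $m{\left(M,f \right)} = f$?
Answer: $\frac{86836222462}{5} \approx 1.7367 \cdot 10^{10}$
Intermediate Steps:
$\left(-10 + \frac{21}{25}\right) \left(43 + 30\right) \left(-3010 - 4300\right) \left(m{\left(6,-16 \right)} + 3569\right) = \left(-10 + \frac{21}{25}\right) \left(43 + 30\right) \left(-3010 - 4300\right) \left(-16 + 3569\right) = \left(-10 + 21 \cdot \frac{1}{25}\right) 73 \left(\left(-7310\right) 3553\right) = \left(-10 + \frac{21}{25}\right) 73 \left(-25972430\right) = \left(- \frac{229}{25}\right) 73 \left(-25972430\right) = \left(- \frac{16717}{25}\right) \left(-25972430\right) = \frac{86836222462}{5}$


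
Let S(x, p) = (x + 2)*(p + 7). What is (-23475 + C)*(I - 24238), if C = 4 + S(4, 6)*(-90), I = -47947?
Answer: 2200992835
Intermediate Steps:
S(x, p) = (2 + x)*(7 + p)
C = -7016 (C = 4 + (14 + 2*6 + 7*4 + 6*4)*(-90) = 4 + (14 + 12 + 28 + 24)*(-90) = 4 + 78*(-90) = 4 - 7020 = -7016)
(-23475 + C)*(I - 24238) = (-23475 - 7016)*(-47947 - 24238) = -30491*(-72185) = 2200992835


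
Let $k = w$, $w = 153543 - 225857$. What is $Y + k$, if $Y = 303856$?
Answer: $231542$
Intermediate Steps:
$w = -72314$ ($w = 153543 - 225857 = -72314$)
$k = -72314$
$Y + k = 303856 - 72314 = 231542$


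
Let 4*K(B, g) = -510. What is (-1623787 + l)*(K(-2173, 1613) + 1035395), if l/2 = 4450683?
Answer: 15068482034765/2 ≈ 7.5342e+12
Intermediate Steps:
l = 8901366 (l = 2*4450683 = 8901366)
K(B, g) = -255/2 (K(B, g) = (¼)*(-510) = -255/2)
(-1623787 + l)*(K(-2173, 1613) + 1035395) = (-1623787 + 8901366)*(-255/2 + 1035395) = 7277579*(2070535/2) = 15068482034765/2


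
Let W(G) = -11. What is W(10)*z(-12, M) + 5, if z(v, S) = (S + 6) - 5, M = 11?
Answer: -127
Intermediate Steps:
z(v, S) = 1 + S (z(v, S) = (6 + S) - 5 = 1 + S)
W(10)*z(-12, M) + 5 = -11*(1 + 11) + 5 = -11*12 + 5 = -132 + 5 = -127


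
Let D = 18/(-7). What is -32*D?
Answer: 576/7 ≈ 82.286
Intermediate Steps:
D = -18/7 (D = 18*(-⅐) = -18/7 ≈ -2.5714)
-32*D = -32*(-18/7) = 576/7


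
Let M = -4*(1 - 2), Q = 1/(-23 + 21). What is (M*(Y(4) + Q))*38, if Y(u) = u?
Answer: 532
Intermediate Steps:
Q = -1/2 (Q = 1/(-2) = -1/2 ≈ -0.50000)
M = 4 (M = -4*(-1) = 4)
(M*(Y(4) + Q))*38 = (4*(4 - 1/2))*38 = (4*(7/2))*38 = 14*38 = 532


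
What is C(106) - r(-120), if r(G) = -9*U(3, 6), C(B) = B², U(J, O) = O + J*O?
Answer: 11452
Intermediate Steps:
r(G) = -216 (r(G) = -54*(1 + 3) = -54*4 = -9*24 = -216)
C(106) - r(-120) = 106² - 1*(-216) = 11236 + 216 = 11452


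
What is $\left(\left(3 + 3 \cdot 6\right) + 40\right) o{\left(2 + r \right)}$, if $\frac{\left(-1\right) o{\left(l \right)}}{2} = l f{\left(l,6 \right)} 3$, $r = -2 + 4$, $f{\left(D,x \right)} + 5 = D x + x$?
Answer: $-36600$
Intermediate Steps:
$f{\left(D,x \right)} = -5 + x + D x$ ($f{\left(D,x \right)} = -5 + \left(D x + x\right) = -5 + \left(x + D x\right) = -5 + x + D x$)
$r = 2$
$o{\left(l \right)} = - 6 l \left(1 + 6 l\right)$ ($o{\left(l \right)} = - 2 l \left(-5 + 6 + l 6\right) 3 = - 2 l \left(-5 + 6 + 6 l\right) 3 = - 2 l \left(1 + 6 l\right) 3 = - 2 \cdot 3 l \left(1 + 6 l\right) = - 6 l \left(1 + 6 l\right)$)
$\left(\left(3 + 3 \cdot 6\right) + 40\right) o{\left(2 + r \right)} = \left(\left(3 + 3 \cdot 6\right) + 40\right) \left(- 6 \left(2 + 2\right) \left(1 + 6 \left(2 + 2\right)\right)\right) = \left(\left(3 + 18\right) + 40\right) \left(\left(-6\right) 4 \left(1 + 6 \cdot 4\right)\right) = \left(21 + 40\right) \left(\left(-6\right) 4 \left(1 + 24\right)\right) = 61 \left(\left(-6\right) 4 \cdot 25\right) = 61 \left(-600\right) = -36600$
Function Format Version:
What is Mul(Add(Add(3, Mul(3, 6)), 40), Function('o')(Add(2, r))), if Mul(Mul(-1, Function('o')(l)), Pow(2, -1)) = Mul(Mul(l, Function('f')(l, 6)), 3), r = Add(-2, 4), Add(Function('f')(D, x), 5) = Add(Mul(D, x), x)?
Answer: -36600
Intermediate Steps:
Function('f')(D, x) = Add(-5, x, Mul(D, x)) (Function('f')(D, x) = Add(-5, Add(Mul(D, x), x)) = Add(-5, Add(x, Mul(D, x))) = Add(-5, x, Mul(D, x)))
r = 2
Function('o')(l) = Mul(-6, l, Add(1, Mul(6, l))) (Function('o')(l) = Mul(-2, Mul(Mul(l, Add(-5, 6, Mul(l, 6))), 3)) = Mul(-2, Mul(Mul(l, Add(-5, 6, Mul(6, l))), 3)) = Mul(-2, Mul(Mul(l, Add(1, Mul(6, l))), 3)) = Mul(-2, Mul(3, l, Add(1, Mul(6, l)))) = Mul(-6, l, Add(1, Mul(6, l))))
Mul(Add(Add(3, Mul(3, 6)), 40), Function('o')(Add(2, r))) = Mul(Add(Add(3, Mul(3, 6)), 40), Mul(-6, Add(2, 2), Add(1, Mul(6, Add(2, 2))))) = Mul(Add(Add(3, 18), 40), Mul(-6, 4, Add(1, Mul(6, 4)))) = Mul(Add(21, 40), Mul(-6, 4, Add(1, 24))) = Mul(61, Mul(-6, 4, 25)) = Mul(61, -600) = -36600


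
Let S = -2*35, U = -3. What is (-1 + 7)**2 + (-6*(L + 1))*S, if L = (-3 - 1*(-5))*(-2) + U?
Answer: -2484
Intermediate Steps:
L = -7 (L = (-3 - 1*(-5))*(-2) - 3 = (-3 + 5)*(-2) - 3 = 2*(-2) - 3 = -4 - 3 = -7)
S = -70
(-1 + 7)**2 + (-6*(L + 1))*S = (-1 + 7)**2 - 6*(-7 + 1)*(-70) = 6**2 - 6*(-6)*(-70) = 36 + 36*(-70) = 36 - 2520 = -2484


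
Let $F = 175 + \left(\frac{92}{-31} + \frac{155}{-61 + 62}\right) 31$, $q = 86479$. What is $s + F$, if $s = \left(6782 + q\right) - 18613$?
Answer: $79536$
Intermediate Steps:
$F = 4888$ ($F = 175 + \left(92 \left(- \frac{1}{31}\right) + \frac{155}{1}\right) 31 = 175 + \left(- \frac{92}{31} + 155 \cdot 1\right) 31 = 175 + \left(- \frac{92}{31} + 155\right) 31 = 175 + \frac{4713}{31} \cdot 31 = 175 + 4713 = 4888$)
$s = 74648$ ($s = \left(6782 + 86479\right) - 18613 = 93261 - 18613 = 74648$)
$s + F = 74648 + 4888 = 79536$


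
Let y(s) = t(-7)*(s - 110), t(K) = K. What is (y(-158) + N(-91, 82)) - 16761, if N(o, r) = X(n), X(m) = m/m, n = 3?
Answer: -14884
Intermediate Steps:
y(s) = 770 - 7*s (y(s) = -7*(s - 110) = -7*(-110 + s) = 770 - 7*s)
X(m) = 1
N(o, r) = 1
(y(-158) + N(-91, 82)) - 16761 = ((770 - 7*(-158)) + 1) - 16761 = ((770 + 1106) + 1) - 16761 = (1876 + 1) - 16761 = 1877 - 16761 = -14884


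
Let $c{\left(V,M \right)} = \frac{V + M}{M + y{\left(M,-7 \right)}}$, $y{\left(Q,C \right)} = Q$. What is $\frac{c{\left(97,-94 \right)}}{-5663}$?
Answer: $\frac{3}{1064644} \approx 2.8178 \cdot 10^{-6}$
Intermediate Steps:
$c{\left(V,M \right)} = \frac{M + V}{2 M}$ ($c{\left(V,M \right)} = \frac{V + M}{M + M} = \frac{M + V}{2 M}$)
$\frac{c{\left(97,-94 \right)}}{-5663} = \frac{\frac{1}{2} \frac{1}{-94} \left(-94 + 97\right)}{-5663} = \frac{1}{2} \left(- \frac{1}{94}\right) 3 \left(- \frac{1}{5663}\right) = \left(- \frac{3}{188}\right) \left(- \frac{1}{5663}\right) = \frac{3}{1064644}$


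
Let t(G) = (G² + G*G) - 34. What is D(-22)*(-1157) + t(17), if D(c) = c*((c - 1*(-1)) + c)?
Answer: -1093978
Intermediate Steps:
D(c) = c*(1 + 2*c) (D(c) = c*((c + 1) + c) = c*((1 + c) + c) = c*(1 + 2*c))
t(G) = -34 + 2*G² (t(G) = (G² + G²) - 34 = 2*G² - 34 = -34 + 2*G²)
D(-22)*(-1157) + t(17) = -22*(1 + 2*(-22))*(-1157) + (-34 + 2*17²) = -22*(1 - 44)*(-1157) + (-34 + 2*289) = -22*(-43)*(-1157) + (-34 + 578) = 946*(-1157) + 544 = -1094522 + 544 = -1093978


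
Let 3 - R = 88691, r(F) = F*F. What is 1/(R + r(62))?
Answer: -1/84844 ≈ -1.1786e-5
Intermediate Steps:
r(F) = F²
R = -88688 (R = 3 - 1*88691 = 3 - 88691 = -88688)
1/(R + r(62)) = 1/(-88688 + 62²) = 1/(-88688 + 3844) = 1/(-84844) = -1/84844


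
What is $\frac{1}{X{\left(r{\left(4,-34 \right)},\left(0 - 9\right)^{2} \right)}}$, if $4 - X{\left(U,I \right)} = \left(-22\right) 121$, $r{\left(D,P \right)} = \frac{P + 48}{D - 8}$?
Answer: $\frac{1}{2666} \approx 0.00037509$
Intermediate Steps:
$r{\left(D,P \right)} = \frac{48 + P}{-8 + D}$
$X{\left(U,I \right)} = 2666$ ($X{\left(U,I \right)} = 4 - \left(-22\right) 121 = 4 - -2662 = 4 + 2662 = 2666$)
$\frac{1}{X{\left(r{\left(4,-34 \right)},\left(0 - 9\right)^{2} \right)}} = \frac{1}{2666}$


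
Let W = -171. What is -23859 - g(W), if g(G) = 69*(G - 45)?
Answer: -8955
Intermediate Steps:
g(G) = -3105 + 69*G (g(G) = 69*(-45 + G) = -3105 + 69*G)
-23859 - g(W) = -23859 - (-3105 + 69*(-171)) = -23859 - (-3105 - 11799) = -23859 - 1*(-14904) = -23859 + 14904 = -8955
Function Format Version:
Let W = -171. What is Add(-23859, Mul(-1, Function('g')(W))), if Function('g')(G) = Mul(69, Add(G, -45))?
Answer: -8955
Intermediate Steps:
Function('g')(G) = Add(-3105, Mul(69, G)) (Function('g')(G) = Mul(69, Add(-45, G)) = Add(-3105, Mul(69, G)))
Add(-23859, Mul(-1, Function('g')(W))) = Add(-23859, Mul(-1, Add(-3105, Mul(69, -171)))) = Add(-23859, Mul(-1, Add(-3105, -11799))) = Add(-23859, Mul(-1, -14904)) = Add(-23859, 14904) = -8955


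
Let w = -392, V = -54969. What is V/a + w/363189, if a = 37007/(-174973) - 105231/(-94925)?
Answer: -331590572316128556421/5411405068764432 ≈ -61276.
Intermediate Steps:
a = 14899694288/16609312025 (a = 37007*(-1/174973) - 105231*(-1/94925) = -37007/174973 + 105231/94925 = 14899694288/16609312025 ≈ 0.89707)
V/a + w/363189 = -54969/14899694288/16609312025 - 392/363189 = -54969*16609312025/14899694288 - 392*1/363189 = -912997272702225/14899694288 - 392/363189 = -331590572316128556421/5411405068764432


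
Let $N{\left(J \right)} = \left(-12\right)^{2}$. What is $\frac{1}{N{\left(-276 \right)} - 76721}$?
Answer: $- \frac{1}{76577} \approx -1.3059 \cdot 10^{-5}$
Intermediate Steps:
$N{\left(J \right)} = 144$
$\frac{1}{N{\left(-276 \right)} - 76721} = \frac{1}{144 - 76721} = \frac{1}{-76577} = - \frac{1}{76577}$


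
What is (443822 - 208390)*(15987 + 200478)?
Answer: 50962787880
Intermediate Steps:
(443822 - 208390)*(15987 + 200478) = 235432*216465 = 50962787880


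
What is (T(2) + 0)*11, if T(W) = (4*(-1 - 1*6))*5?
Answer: -1540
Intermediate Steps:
T(W) = -140 (T(W) = (4*(-1 - 6))*5 = (4*(-7))*5 = -28*5 = -140)
(T(2) + 0)*11 = (-140 + 0)*11 = -140*11 = -1540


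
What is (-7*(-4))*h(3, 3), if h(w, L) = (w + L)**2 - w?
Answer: 924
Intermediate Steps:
h(w, L) = (L + w)**2 - w
(-7*(-4))*h(3, 3) = (-7*(-4))*((3 + 3)**2 - 1*3) = 28*(6**2 - 3) = 28*(36 - 3) = 28*33 = 924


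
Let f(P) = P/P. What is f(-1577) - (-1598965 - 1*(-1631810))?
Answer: -32844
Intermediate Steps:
f(P) = 1
f(-1577) - (-1598965 - 1*(-1631810)) = 1 - (-1598965 - 1*(-1631810)) = 1 - (-1598965 + 1631810) = 1 - 1*32845 = 1 - 32845 = -32844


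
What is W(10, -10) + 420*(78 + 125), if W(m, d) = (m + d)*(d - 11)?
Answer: 85260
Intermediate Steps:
W(m, d) = (-11 + d)*(d + m) (W(m, d) = (d + m)*(-11 + d) = (-11 + d)*(d + m))
W(10, -10) + 420*(78 + 125) = ((-10)² - 11*(-10) - 11*10 - 10*10) + 420*(78 + 125) = (100 + 110 - 110 - 100) + 420*203 = 0 + 85260 = 85260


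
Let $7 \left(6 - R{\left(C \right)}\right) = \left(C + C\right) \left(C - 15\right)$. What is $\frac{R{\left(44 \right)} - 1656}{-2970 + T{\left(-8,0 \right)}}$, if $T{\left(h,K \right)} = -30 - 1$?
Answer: $\frac{14102}{21007} \approx 0.6713$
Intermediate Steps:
$R{\left(C \right)} = 6 - \frac{2 C \left(-15 + C\right)}{7}$ ($R{\left(C \right)} = 6 - \frac{\left(C + C\right) \left(C - 15\right)}{7} = 6 - \frac{2 C \left(-15 + C\right)}{7}$)
$T{\left(h,K \right)} = -31$
$\frac{R{\left(44 \right)} - 1656}{-2970 + T{\left(-8,0 \right)}} = \frac{\left(6 - \frac{2 \cdot 44^{2}}{7} + \frac{30}{7} \cdot 44\right) - 1656}{-2970 - 31} = \frac{\left(6 - \frac{3872}{7} + \frac{1320}{7}\right) - 1656}{-3001} = \left(\left(6 - \frac{3872}{7} + \frac{1320}{7}\right) - 1656\right) \left(- \frac{1}{3001}\right) = \left(- \frac{2510}{7} - 1656\right) \left(- \frac{1}{3001}\right) = \left(- \frac{14102}{7}\right) \left(- \frac{1}{3001}\right) = \frac{14102}{21007}$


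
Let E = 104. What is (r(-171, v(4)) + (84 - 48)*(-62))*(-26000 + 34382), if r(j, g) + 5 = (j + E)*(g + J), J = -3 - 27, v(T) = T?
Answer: -4149090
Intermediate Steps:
J = -30
r(j, g) = -5 + (-30 + g)*(104 + j) (r(j, g) = -5 + (j + 104)*(g - 30) = -5 + (104 + j)*(-30 + g) = -5 + (-30 + g)*(104 + j))
(r(-171, v(4)) + (84 - 48)*(-62))*(-26000 + 34382) = ((-3125 - 30*(-171) + 104*4 + 4*(-171)) + (84 - 48)*(-62))*(-26000 + 34382) = ((-3125 + 5130 + 416 - 684) + 36*(-62))*8382 = (1737 - 2232)*8382 = -495*8382 = -4149090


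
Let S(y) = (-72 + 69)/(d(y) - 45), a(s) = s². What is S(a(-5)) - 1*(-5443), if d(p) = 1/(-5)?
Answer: 1230133/226 ≈ 5443.1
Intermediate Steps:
d(p) = -⅕
S(y) = 15/226 (S(y) = (-72 + 69)/(-⅕ - 45) = -3/(-226/5) = -3*(-5/226) = 15/226)
S(a(-5)) - 1*(-5443) = 15/226 - 1*(-5443) = 15/226 + 5443 = 1230133/226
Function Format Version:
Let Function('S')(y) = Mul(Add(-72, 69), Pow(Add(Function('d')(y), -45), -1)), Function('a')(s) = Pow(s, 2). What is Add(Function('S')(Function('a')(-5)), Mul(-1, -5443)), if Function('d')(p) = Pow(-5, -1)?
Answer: Rational(1230133, 226) ≈ 5443.1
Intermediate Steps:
Function('d')(p) = Rational(-1, 5)
Function('S')(y) = Rational(15, 226) (Function('S')(y) = Mul(Add(-72, 69), Pow(Add(Rational(-1, 5), -45), -1)) = Mul(-3, Pow(Rational(-226, 5), -1)) = Mul(-3, Rational(-5, 226)) = Rational(15, 226))
Add(Function('S')(Function('a')(-5)), Mul(-1, -5443)) = Add(Rational(15, 226), Mul(-1, -5443)) = Add(Rational(15, 226), 5443) = Rational(1230133, 226)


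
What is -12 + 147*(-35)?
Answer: -5157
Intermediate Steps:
-12 + 147*(-35) = -12 - 5145 = -5157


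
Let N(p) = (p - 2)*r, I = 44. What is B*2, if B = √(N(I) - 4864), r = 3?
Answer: 2*I*√4738 ≈ 137.67*I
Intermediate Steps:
N(p) = -6 + 3*p (N(p) = (p - 2)*3 = (-2 + p)*3 = -6 + 3*p)
B = I*√4738 (B = √((-6 + 3*44) - 4864) = √((-6 + 132) - 4864) = √(126 - 4864) = √(-4738) = I*√4738 ≈ 68.833*I)
B*2 = (I*√4738)*2 = 2*I*√4738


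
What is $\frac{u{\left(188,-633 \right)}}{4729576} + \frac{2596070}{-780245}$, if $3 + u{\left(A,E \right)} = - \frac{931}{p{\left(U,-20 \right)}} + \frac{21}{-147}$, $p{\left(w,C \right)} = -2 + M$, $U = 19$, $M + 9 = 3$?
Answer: $- \frac{137516086596075}{41330553892544} \approx -3.3272$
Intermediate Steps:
$M = -6$ ($M = -9 + 3 = -6$)
$p{\left(w,C \right)} = -8$ ($p{\left(w,C \right)} = -2 - 6 = -8$)
$u{\left(A,E \right)} = \frac{6341}{56}$ ($u{\left(A,E \right)} = -3 + \left(- \frac{931}{-8} + \frac{21}{-147}\right) = -3 + \left(\left(-931\right) \left(- \frac{1}{8}\right) + 21 \left(- \frac{1}{147}\right)\right) = -3 + \left(\frac{931}{8} - \frac{1}{7}\right) = -3 + \frac{6509}{56} = \frac{6341}{56}$)
$\frac{u{\left(188,-633 \right)}}{4729576} + \frac{2596070}{-780245} = \frac{6341}{56 \cdot 4729576} + \frac{2596070}{-780245} = \frac{6341}{56} \cdot \frac{1}{4729576} + 2596070 \left(- \frac{1}{780245}\right) = \frac{6341}{264856256} - \frac{519214}{156049} = - \frac{137516086596075}{41330553892544}$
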